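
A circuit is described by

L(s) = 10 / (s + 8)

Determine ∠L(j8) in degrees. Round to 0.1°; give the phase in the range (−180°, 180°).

-45.0°

At s = jω = j8:
pole (s+8): 8 + j8 → |·| = √(8²+8²) = √128 ≈ 11.314, ∠ = arctan(8/8) ≈ 45.00°
∠L = 0.00° − 45.00° = -45.00°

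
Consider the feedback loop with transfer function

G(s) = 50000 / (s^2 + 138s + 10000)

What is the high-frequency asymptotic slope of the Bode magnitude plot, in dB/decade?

Each pole contributes −20 dB/decade at high frequency; each zero contributes +20 dB/decade.
Net: 0 zero(s) − 2 pole(s) → -40 dB/decade.

-40 dB/decade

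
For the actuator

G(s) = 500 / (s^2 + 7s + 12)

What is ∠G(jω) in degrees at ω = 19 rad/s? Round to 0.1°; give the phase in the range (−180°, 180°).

-159.1°

Substitute s = j19:
Numerator: 500 = 500 + j0
Denominator: (j19)^2 + 7(j19) + 12 = -349 + j133
|N| = √(500² + 0²) ≈ 500, ∠N ≈ 0.00°
|D| = √(349² + 133²) ≈ 373.48, ∠D ≈ 159.14°
∠G = 0.00° − 159.14° = -159.14°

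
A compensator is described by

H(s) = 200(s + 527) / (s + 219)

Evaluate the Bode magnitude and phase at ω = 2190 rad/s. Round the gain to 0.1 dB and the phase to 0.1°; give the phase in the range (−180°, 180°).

46.2 dB, -7.8°

At s = jω = j2190:
zero (s+527): 527 + j2190 → |·| = √(527²+2190²) = √5073829 ≈ 2252.5, ∠ = arctan(2190/527) ≈ 76.47°
pole (s+219): 219 + j2190 → |·| = √(219²+2190²) = √4844061 ≈ 2200.9, ∠ = arctan(2190/219) ≈ 84.29°
|H| = 200 · 2252.5 / 2200.9 ≈ 204.69
Gain = 20 log₁₀(204.69) ≈ 46.22 dB
∠H = 76.47° − 84.29° = -7.82°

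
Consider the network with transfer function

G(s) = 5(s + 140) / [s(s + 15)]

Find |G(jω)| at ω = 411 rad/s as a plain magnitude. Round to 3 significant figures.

0.0128

At s = jω = j411:
zero (s+140): 140 + j411 → |·| = √(140²+411²) = √188521 ≈ 434.19, ∠ = arctan(411/140) ≈ 71.19°
pole (s+15): 15 + j411 → |·| = √(15²+411²) = √169146 ≈ 411.27, ∠ = arctan(411/15) ≈ 87.91°
pole at origin: |s| = 411, ∠ = 90.00° (in denominator)
|G| = 5 · 434.19 / 1.6903e+05 ≈ 0.012844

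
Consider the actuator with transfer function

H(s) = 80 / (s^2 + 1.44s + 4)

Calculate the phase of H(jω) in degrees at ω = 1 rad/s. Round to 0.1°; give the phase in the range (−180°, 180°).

At s = jω = j1:
quadratic: (j1)² + 1.44·j1 + 4 = 3 + j1.44 → |·| ≈ 3.3277, ∠ ≈ 25.64°
∠H = 0.00° − 25.64° = -25.64°

-25.6°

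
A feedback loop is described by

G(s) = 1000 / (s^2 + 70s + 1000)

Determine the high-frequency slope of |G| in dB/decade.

-40 dB/decade

Each pole contributes −20 dB/decade at high frequency; each zero contributes +20 dB/decade.
Net: 0 zero(s) − 2 pole(s) → -40 dB/decade.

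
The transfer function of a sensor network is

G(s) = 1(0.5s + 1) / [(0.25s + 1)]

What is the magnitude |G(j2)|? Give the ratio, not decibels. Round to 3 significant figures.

At ω = 2 rad/s:
zero (1 + j2·0.5) = 1 + j1 → |·| ≈ 1.4142, ∠ ≈ 45.00°
pole (1 + j2·0.25) = 1 + j0.5 → |·| ≈ 1.118, ∠ ≈ 26.57°
|G| = 1 · 1.4142 / (1.118) ≈ 1.2649

1.26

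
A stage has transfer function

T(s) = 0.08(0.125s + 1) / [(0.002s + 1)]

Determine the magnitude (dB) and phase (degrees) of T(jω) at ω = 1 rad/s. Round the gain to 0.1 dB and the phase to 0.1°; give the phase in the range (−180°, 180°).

-21.9 dB, 7.0°

At ω = 1 rad/s:
zero (1 + j1·0.125) = 1 + j0.125 → |·| ≈ 1.0078, ∠ ≈ 7.13°
pole (1 + j1·0.002) = 1 + j0.002 → |·| ≈ 1, ∠ ≈ 0.11°
|T| = 0.08 · 1.0078 / (1) ≈ 0.080624
Gain = 20 log₁₀(0.080624) ≈ -21.87 dB
∠T = (7.13°) − (0.11°) = 7.02°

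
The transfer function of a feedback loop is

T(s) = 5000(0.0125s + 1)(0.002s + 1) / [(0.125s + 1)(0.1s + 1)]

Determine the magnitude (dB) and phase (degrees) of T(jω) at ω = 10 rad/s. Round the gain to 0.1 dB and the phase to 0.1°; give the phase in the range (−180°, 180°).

At ω = 10 rad/s:
zero (1 + j10·0.0125) = 1 + j0.125 → |·| ≈ 1.0078, ∠ ≈ 7.13°
zero (1 + j10·0.002) = 1 + j0.02 → |·| ≈ 1.0002, ∠ ≈ 1.15°
pole (1 + j10·0.125) = 1 + j1.25 → |·| ≈ 1.6008, ∠ ≈ 51.34°
pole (1 + j10·0.1) = 1 + j1 → |·| ≈ 1.4142, ∠ ≈ 45.00°
|T| = 5000 · 1.0078 · 1.0002 / (1.6008 · 1.4142) ≈ 2226.3
Gain = 20 log₁₀(2226.3) ≈ 66.95 dB
∠T = (7.13° + 1.15°) − (51.34° + 45.00°) = -88.06°

67.0 dB, -88.1°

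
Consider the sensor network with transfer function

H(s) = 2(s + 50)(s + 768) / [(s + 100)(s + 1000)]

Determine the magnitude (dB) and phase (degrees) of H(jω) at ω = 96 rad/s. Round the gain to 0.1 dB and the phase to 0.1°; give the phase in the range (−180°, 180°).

1.6 dB, 20.3°

At s = jω = j96:
zero (s+50): 50 + j96 → |·| = √(50²+96²) = √11716 ≈ 108.24, ∠ = arctan(96/50) ≈ 62.49°
zero (s+768): 768 + j96 → |·| = √(768²+96²) = √599040 ≈ 773.98, ∠ = arctan(96/768) ≈ 7.13°
pole (s+100): 100 + j96 → |·| = √(100²+96²) = √19216 ≈ 138.62, ∠ = arctan(96/100) ≈ 43.83°
pole (s+1000): 1000 + j96 → |·| = √(1000²+96²) = √1009216 ≈ 1004.6, ∠ = arctan(96/1000) ≈ 5.48°
|H| = 2 · 83776 / 1.3926e+05 ≈ 1.2032
Gain = 20 log₁₀(1.2032) ≈ 1.61 dB
∠H = 69.62° − 49.31° = 20.31°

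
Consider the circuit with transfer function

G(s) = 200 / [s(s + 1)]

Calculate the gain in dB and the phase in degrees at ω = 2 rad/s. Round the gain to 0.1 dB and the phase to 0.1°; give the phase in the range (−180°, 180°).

33.0 dB, -153.4°

At s = jω = j2:
pole (s+1): 1 + j2 → |·| = √(1²+2²) = √5 ≈ 2.2361, ∠ = arctan(2/1) ≈ 63.43°
pole at origin: |s| = 2, ∠ = 90.00° (in denominator)
|G| = 200 / 4.4722 ≈ 44.721
Gain = 20 log₁₀(44.721) ≈ 33.01 dB
∠G = 0.00° − 153.43° = -153.43°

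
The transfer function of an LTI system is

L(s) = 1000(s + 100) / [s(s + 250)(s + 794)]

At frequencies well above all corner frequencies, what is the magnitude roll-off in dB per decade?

Each pole contributes −20 dB/decade at high frequency; each zero contributes +20 dB/decade.
Net: 1 zero(s) − 3 pole(s) → -40 dB/decade.

-40 dB/decade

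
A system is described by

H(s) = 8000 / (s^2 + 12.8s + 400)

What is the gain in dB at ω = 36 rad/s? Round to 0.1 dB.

18.0 dB

At s = jω = j36:
quadratic: (j36)² + 12.8·j36 + 400 = -896 + j460.8 → |·| ≈ 1007.5, ∠ ≈ 152.78°
|H| = 8000 / 1007.5 ≈ 7.9404
Gain = 20 log₁₀(7.9404) ≈ 18.00 dB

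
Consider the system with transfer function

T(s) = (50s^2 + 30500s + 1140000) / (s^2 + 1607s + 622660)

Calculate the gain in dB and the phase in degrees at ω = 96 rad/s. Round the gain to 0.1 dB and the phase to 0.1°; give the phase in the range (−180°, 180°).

Substitute s = j96:
Numerator: 50(j96)^2 + 30500(j96) + 1140000 = 679200 + j2928000
Denominator: (j96)^2 + 1607(j96) + 622660 = 613444 + j154272
|N| = √(679200² + 2928000²) ≈ 3.0057e+06, ∠N ≈ 76.94°
|D| = √(613444² + 154272²) ≈ 6.3255e+05, ∠D ≈ 14.12°
|T| = 3.0057e+06 / 6.3255e+05 ≈ 4.7517
Gain = 20 log₁₀(4.7517) ≈ 13.54 dB
∠T = 76.94° − 14.12° = 62.82°

13.5 dB, 62.8°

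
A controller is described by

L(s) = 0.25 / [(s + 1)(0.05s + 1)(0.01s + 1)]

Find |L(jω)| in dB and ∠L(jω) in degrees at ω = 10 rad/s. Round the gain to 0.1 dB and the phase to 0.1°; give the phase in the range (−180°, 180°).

-33.1 dB, -116.6°

At ω = 10 rad/s:
pole (1 + j10·1) = 1 + j10 → |·| ≈ 10.05, ∠ ≈ 84.29°
pole (1 + j10·0.05) = 1 + j0.5 → |·| ≈ 1.118, ∠ ≈ 26.57°
pole (1 + j10·0.01) = 1 + j0.1 → |·| ≈ 1.005, ∠ ≈ 5.71°
|L| = 0.25 · 1 / (10.05 · 1.118 · 1.005) ≈ 0.022139
Gain = 20 log₁₀(0.022139) ≈ -33.10 dB
∠L = (0°) − (84.29° + 26.57° + 5.71°) = -116.57°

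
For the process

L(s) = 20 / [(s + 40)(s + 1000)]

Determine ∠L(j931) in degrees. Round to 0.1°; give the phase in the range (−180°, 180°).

-130.5°

At s = jω = j931:
pole (s+40): 40 + j931 → |·| = √(40²+931²) = √868361 ≈ 931.86, ∠ = arctan(931/40) ≈ 87.54°
pole (s+1000): 1000 + j931 → |·| = √(1000²+931²) = √1866761 ≈ 1366.3, ∠ = arctan(931/1000) ≈ 42.95°
∠L = 0.00° − 130.49° = -130.49°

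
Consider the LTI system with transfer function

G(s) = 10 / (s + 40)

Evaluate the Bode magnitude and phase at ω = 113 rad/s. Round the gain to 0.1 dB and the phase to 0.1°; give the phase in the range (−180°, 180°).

-21.6 dB, -70.5°

Substitute s = j113:
Numerator: 10 = 10 + j0
Denominator: (j113) + 40 = 40 + j113
|N| = √(10² + 0²) ≈ 10, ∠N ≈ 0.00°
|D| = √(40² + 113²) ≈ 119.87, ∠D ≈ 70.51°
|G| = 10 / 119.87 ≈ 0.083424
Gain = 20 log₁₀(0.083424) ≈ -21.57 dB
∠G = 0.00° − 70.51° = -70.51°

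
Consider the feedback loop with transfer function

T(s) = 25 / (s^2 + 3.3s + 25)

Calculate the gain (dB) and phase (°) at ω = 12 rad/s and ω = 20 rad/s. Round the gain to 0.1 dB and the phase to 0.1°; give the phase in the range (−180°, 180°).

At s = jω = j12:
quadratic: (j12)² + 3.3·j12 + 25 = -119 + j39.6 → |·| ≈ 125.42, ∠ ≈ 161.59°
|T| = 25 / 125.42 ≈ 0.19933
Gain = 20 log₁₀(0.19933) ≈ -14.01 dB
∠T = 0.00° − 161.59° = -161.59°

At s = jω = j20:
quadratic: (j20)² + 3.3·j20 + 25 = -375 + j66 → |·| ≈ 380.76, ∠ ≈ 170.02°
|T| = 25 / 380.76 ≈ 0.065658
Gain = 20 log₁₀(0.065658) ≈ -23.65 dB
∠T = 0.00° − 170.02° = -170.02°

ω = 12: -14.0 dB, -161.6°; ω = 20: -23.7 dB, -170.0°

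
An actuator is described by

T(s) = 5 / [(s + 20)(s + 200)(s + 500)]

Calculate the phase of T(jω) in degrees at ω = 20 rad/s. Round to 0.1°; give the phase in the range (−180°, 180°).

-53.0°

At s = jω = j20:
pole (s+20): 20 + j20 → |·| = √(20²+20²) = √800 ≈ 28.284, ∠ = arctan(20/20) ≈ 45.00°
pole (s+200): 200 + j20 → |·| = √(200²+20²) = √40400 ≈ 201, ∠ = arctan(20/200) ≈ 5.71°
pole (s+500): 500 + j20 → |·| = √(500²+20²) = √250400 ≈ 500.4, ∠ = arctan(20/500) ≈ 2.29°
∠T = 0.00° − 53.00° = -53.00°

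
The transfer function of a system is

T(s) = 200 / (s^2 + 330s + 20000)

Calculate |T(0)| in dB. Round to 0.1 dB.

T(0) = 200 / 20000 = 0.01
20 log₁₀(0.01) ≈ -40.00 dB

-40.0 dB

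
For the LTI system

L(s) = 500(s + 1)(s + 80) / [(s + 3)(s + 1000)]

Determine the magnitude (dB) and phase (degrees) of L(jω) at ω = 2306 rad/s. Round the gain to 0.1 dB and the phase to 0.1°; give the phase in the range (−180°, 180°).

At s = jω = j2306:
zero (s+1): 1 + j2306 → |·| = √(1²+2306²) = √5317637 ≈ 2306, ∠ = arctan(2306/1) ≈ 89.98°
zero (s+80): 80 + j2306 → |·| = √(80²+2306²) = √5324036 ≈ 2307.4, ∠ = arctan(2306/80) ≈ 88.01°
pole (s+3): 3 + j2306 → |·| = √(3²+2306²) = √5317645 ≈ 2306, ∠ = arctan(2306/3) ≈ 89.93°
pole (s+1000): 1000 + j2306 → |·| = √(1000²+2306²) = √6317636 ≈ 2513.5, ∠ = arctan(2306/1000) ≈ 66.56°
|L| = 500 · 5.3209e+06 / 5.7961e+06 ≈ 459.01
Gain = 20 log₁₀(459.01) ≈ 53.24 dB
∠L = 177.99° − 156.49° = 21.50°

53.2 dB, 21.5°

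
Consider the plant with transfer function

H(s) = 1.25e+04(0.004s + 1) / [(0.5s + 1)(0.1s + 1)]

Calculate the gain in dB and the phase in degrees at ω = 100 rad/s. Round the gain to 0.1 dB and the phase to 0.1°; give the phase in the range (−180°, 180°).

At ω = 100 rad/s:
zero (1 + j100·0.004) = 1 + j0.4 → |·| ≈ 1.077, ∠ ≈ 21.80°
pole (1 + j100·0.5) = 1 + j50 → |·| ≈ 50.01, ∠ ≈ 88.85°
pole (1 + j100·0.1) = 1 + j10 → |·| ≈ 10.05, ∠ ≈ 84.29°
|H| = 1.25e+04 · 1.077 / (50.01 · 10.05) ≈ 26.786
Gain = 20 log₁₀(26.786) ≈ 28.56 dB
∠H = (21.80°) − (88.85° + 84.29°) = -151.34°

28.6 dB, -151.3°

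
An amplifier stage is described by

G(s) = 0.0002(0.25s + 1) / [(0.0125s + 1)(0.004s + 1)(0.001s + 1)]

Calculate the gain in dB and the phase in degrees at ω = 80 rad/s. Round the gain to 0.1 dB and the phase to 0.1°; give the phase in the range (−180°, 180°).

-51.4 dB, 19.8°

At ω = 80 rad/s:
zero (1 + j80·0.25) = 1 + j20 → |·| ≈ 20.025, ∠ ≈ 87.14°
pole (1 + j80·0.0125) = 1 + j1 → |·| ≈ 1.4142, ∠ ≈ 45.00°
pole (1 + j80·0.004) = 1 + j0.32 → |·| ≈ 1.05, ∠ ≈ 17.74°
pole (1 + j80·0.001) = 1 + j0.08 → |·| ≈ 1.0032, ∠ ≈ 4.57°
|G| = 0.0002 · 20.025 / (1.4142 · 1.05 · 1.0032) ≈ 0.0026885
Gain = 20 log₁₀(0.0026885) ≈ -51.41 dB
∠G = (87.14°) − (45.00° + 17.74° + 4.57°) = 19.83°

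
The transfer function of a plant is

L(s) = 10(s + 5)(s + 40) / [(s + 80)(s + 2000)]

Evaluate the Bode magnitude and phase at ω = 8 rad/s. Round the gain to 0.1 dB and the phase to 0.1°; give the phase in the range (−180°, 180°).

-32.4 dB, 63.4°

At s = jω = j8:
zero (s+5): 5 + j8 → |·| = √(5²+8²) = √89 ≈ 9.434, ∠ = arctan(8/5) ≈ 57.99°
zero (s+40): 40 + j8 → |·| = √(40²+8²) = √1664 ≈ 40.792, ∠ = arctan(8/40) ≈ 11.31°
pole (s+80): 80 + j8 → |·| = √(80²+8²) = √6464 ≈ 80.399, ∠ = arctan(8/80) ≈ 5.71°
pole (s+2000): 2000 + j8 → |·| = √(2000²+8²) = √4000064 ≈ 2000, ∠ = arctan(8/2000) ≈ 0.23°
|L| = 10 · 384.83 / 1.608e+05 ≈ 0.023932
Gain = 20 log₁₀(0.023932) ≈ -32.42 dB
∠L = 69.30° − 5.94° = 63.36°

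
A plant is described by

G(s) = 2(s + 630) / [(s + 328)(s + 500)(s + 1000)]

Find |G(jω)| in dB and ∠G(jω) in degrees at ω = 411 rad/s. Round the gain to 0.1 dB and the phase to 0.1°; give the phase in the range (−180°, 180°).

-107.8 dB, -80.1°

At s = jω = j411:
zero (s+630): 630 + j411 → |·| = √(630²+411²) = √565821 ≈ 752.21, ∠ = arctan(411/630) ≈ 33.12°
pole (s+328): 328 + j411 → |·| = √(328²+411²) = √276505 ≈ 525.84, ∠ = arctan(411/328) ≈ 51.41°
pole (s+500): 500 + j411 → |·| = √(500²+411²) = √418921 ≈ 647.24, ∠ = arctan(411/500) ≈ 39.42°
pole (s+1000): 1000 + j411 → |·| = √(1000²+411²) = √1168921 ≈ 1081.2, ∠ = arctan(411/1000) ≈ 22.34°
|G| = 2 · 752.21 / 3.6798e+08 ≈ 4.0883e-06
Gain = 20 log₁₀(4.0883e-06) ≈ -107.77 dB
∠G = 33.12° − 113.17° = -80.05°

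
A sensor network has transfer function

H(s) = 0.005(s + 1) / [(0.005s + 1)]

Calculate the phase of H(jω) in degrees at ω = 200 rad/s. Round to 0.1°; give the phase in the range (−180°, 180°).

At ω = 200 rad/s:
zero (1 + j200·1) = 1 + j200 → |·| ≈ 200, ∠ ≈ 89.71°
pole (1 + j200·0.005) = 1 + j1 → |·| ≈ 1.4142, ∠ ≈ 45.00°
∠H = (89.71°) − (45.00°) = 44.71°

44.7°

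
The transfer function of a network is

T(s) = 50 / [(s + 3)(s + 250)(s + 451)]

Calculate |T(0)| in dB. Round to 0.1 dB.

-76.6 dB

T(0) = 50 / (3·250·451) ≈ 0.00014782
20 log₁₀(0.00014782) ≈ -76.61 dB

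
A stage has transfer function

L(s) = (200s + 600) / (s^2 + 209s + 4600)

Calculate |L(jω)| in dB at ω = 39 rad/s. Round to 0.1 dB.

-0.9 dB

Substitute s = j39:
Numerator: 200(j39) + 600 = 600 + j7800
Denominator: (j39)^2 + 209(j39) + 4600 = 3079 + j8151
|N| = √(600² + 7800²) ≈ 7823, ∠N ≈ 85.60°
|D| = √(3079² + 8151²) ≈ 8713.2, ∠D ≈ 69.31°
|L| = 7823 / 8713.2 ≈ 0.89783
Gain = 20 log₁₀(0.89783) ≈ -0.94 dB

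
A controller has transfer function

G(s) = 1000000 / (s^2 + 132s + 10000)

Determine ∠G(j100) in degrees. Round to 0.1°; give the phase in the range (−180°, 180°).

-90.0°

At s = jω = j100:
quadratic: (j100)² + 132·j100 + 10000 = 0 + j13200 → |·| ≈ 13200, ∠ ≈ 90.00°
∠G = 0.00° − 90.00° = -90.00°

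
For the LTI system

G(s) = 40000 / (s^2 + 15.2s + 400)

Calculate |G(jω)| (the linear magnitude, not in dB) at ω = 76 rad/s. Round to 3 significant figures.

At s = jω = j76:
quadratic: (j76)² + 15.2·j76 + 400 = -5376 + j1155.2 → |·| ≈ 5498.7, ∠ ≈ 167.87°
|G| = 40000 / 5498.7 ≈ 7.2744

7.27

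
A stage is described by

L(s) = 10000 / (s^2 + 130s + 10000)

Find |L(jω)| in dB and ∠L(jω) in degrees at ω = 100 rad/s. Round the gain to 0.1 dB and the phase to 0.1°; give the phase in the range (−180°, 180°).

-2.3 dB, -90.0°

At s = jω = j100:
quadratic: (j100)² + 130·j100 + 10000 = 0 + j13000 → |·| ≈ 13000, ∠ ≈ 90.00°
|L| = 10000 / 13000 ≈ 0.76923
Gain = 20 log₁₀(0.76923) ≈ -2.28 dB
∠L = 0.00° − 90.00° = -90.00°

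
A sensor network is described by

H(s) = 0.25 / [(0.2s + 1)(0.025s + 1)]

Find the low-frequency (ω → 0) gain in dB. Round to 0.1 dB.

H(0) = 0.25 · 1 / 1 = 0.25
20 log₁₀(0.25) ≈ -12.04 dB

-12.0 dB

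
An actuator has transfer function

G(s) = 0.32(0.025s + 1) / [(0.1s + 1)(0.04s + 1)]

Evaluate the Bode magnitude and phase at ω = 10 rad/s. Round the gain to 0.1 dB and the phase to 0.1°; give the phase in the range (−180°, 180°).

-13.3 dB, -52.8°

At ω = 10 rad/s:
zero (1 + j10·0.025) = 1 + j0.25 → |·| ≈ 1.0308, ∠ ≈ 14.04°
pole (1 + j10·0.1) = 1 + j1 → |·| ≈ 1.4142, ∠ ≈ 45.00°
pole (1 + j10·0.04) = 1 + j0.4 → |·| ≈ 1.077, ∠ ≈ 21.80°
|G| = 0.32 · 1.0308 / (1.4142 · 1.077) ≈ 0.21657
Gain = 20 log₁₀(0.21657) ≈ -13.29 dB
∠G = (14.04°) − (45.00° + 21.80°) = -52.76°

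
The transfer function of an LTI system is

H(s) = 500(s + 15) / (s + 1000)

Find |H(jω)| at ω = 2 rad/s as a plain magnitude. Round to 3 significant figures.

At s = jω = j2:
zero (s+15): 15 + j2 → |·| = √(15²+2²) = √229 ≈ 15.133, ∠ = arctan(2/15) ≈ 7.59°
pole (s+1000): 1000 + j2 → |·| = √(1000²+2²) = √1000004 ≈ 1000, ∠ = arctan(2/1000) ≈ 0.11°
|H| = 500 · 15.133 / 1000 ≈ 7.5665

7.57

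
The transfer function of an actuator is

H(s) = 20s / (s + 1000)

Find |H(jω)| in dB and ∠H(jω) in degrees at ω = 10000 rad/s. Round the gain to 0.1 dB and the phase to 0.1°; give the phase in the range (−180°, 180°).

At s = jω = j10000:
zero at origin: s = j10000 → |·| = 10000, ∠ = 90.00°
pole (s+1000): 1000 + j10000 → |·| = √(1000²+10000²) = √101000000 ≈ 10050, ∠ = arctan(10000/1000) ≈ 84.29°
|H| = 20 · 10000 / 10050 ≈ 19.9
Gain = 20 log₁₀(19.9) ≈ 25.98 dB
∠H = 90.00° − 84.29° = 5.71°

26.0 dB, 5.7°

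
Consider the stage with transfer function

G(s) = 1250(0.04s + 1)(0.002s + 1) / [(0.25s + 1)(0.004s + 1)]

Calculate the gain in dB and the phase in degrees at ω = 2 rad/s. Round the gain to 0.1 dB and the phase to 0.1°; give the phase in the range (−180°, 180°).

61.0 dB, -22.2°

At ω = 2 rad/s:
zero (1 + j2·0.04) = 1 + j0.08 → |·| ≈ 1.0032, ∠ ≈ 4.57°
zero (1 + j2·0.002) = 1 + j0.004 → |·| ≈ 1, ∠ ≈ 0.23°
pole (1 + j2·0.25) = 1 + j0.5 → |·| ≈ 1.118, ∠ ≈ 26.57°
pole (1 + j2·0.004) = 1 + j0.008 → |·| ≈ 1, ∠ ≈ 0.46°
|G| = 1250 · 1.0032 · 1 / (1.118 · 1) ≈ 1121.6
Gain = 20 log₁₀(1121.6) ≈ 61.00 dB
∠G = (4.57° + 0.23°) − (26.57° + 0.46°) = -22.23°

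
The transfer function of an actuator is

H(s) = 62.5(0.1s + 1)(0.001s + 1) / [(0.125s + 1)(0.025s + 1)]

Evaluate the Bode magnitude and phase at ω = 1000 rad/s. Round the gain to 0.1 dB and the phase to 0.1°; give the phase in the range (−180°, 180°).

At ω = 1000 rad/s:
zero (1 + j1000·0.1) = 1 + j100 → |·| ≈ 100, ∠ ≈ 89.43°
zero (1 + j1000·0.001) = 1 + j1 → |·| ≈ 1.4142, ∠ ≈ 45.00°
pole (1 + j1000·0.125) = 1 + j125 → |·| ≈ 125, ∠ ≈ 89.54°
pole (1 + j1000·0.025) = 1 + j25 → |·| ≈ 25.02, ∠ ≈ 87.71°
|H| = 62.5 · 100 · 1.4142 / (125 · 25.02) ≈ 2.8261
Gain = 20 log₁₀(2.8261) ≈ 9.02 dB
∠H = (89.43° + 45.00°) − (89.54° + 87.71°) = -42.82°

9.0 dB, -42.8°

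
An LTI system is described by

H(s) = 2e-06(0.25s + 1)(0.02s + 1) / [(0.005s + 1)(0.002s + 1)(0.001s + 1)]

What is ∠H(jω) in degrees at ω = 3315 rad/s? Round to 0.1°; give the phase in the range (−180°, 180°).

At ω = 3315 rad/s:
zero (1 + j3315·0.25) = 1 + j828.75 → |·| ≈ 828.75, ∠ ≈ 89.93°
zero (1 + j3315·0.02) = 1 + j66.3 → |·| ≈ 66.308, ∠ ≈ 89.14°
pole (1 + j3315·0.005) = 1 + j16.575 → |·| ≈ 16.605, ∠ ≈ 86.55°
pole (1 + j3315·0.002) = 1 + j6.63 → |·| ≈ 6.705, ∠ ≈ 81.42°
pole (1 + j3315·0.001) = 1 + j3.315 → |·| ≈ 3.4625, ∠ ≈ 73.21°
∠H = (89.93° + 89.14°) − (86.55° + 81.42° + 73.21°) = -62.11°

-62.1°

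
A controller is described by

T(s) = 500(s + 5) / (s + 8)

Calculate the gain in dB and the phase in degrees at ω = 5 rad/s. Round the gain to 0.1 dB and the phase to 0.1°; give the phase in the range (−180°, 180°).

51.5 dB, 13.0°

At s = jω = j5:
zero (s+5): 5 + j5 → |·| = √(5²+5²) = √50 ≈ 7.0711, ∠ = arctan(5/5) ≈ 45.00°
pole (s+8): 8 + j5 → |·| = √(8²+5²) = √89 ≈ 9.434, ∠ = arctan(5/8) ≈ 32.01°
|T| = 500 · 7.0711 / 9.434 ≈ 374.77
Gain = 20 log₁₀(374.77) ≈ 51.48 dB
∠T = 45.00° − 32.01° = 12.99°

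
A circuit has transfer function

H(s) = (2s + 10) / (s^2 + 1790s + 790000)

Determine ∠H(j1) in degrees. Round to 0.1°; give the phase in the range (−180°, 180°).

11.2°

Substitute s = j1:
Numerator: 2(j1) + 10 = 10 + j2
Denominator: (j1)^2 + 1790(j1) + 790000 = 789999 + j1790
|N| = √(10² + 2²) ≈ 10.198, ∠N ≈ 11.31°
|D| = √(789999² + 1790²) ≈ 7.9e+05, ∠D ≈ 0.13°
∠H = 11.31° − 0.13° = 11.18°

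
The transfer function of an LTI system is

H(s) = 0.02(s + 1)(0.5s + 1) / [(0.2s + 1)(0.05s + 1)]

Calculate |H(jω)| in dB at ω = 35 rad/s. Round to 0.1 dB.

At ω = 35 rad/s:
zero (1 + j35·1) = 1 + j35 → |·| ≈ 35.014, ∠ ≈ 88.36°
zero (1 + j35·0.5) = 1 + j17.5 → |·| ≈ 17.529, ∠ ≈ 86.73°
pole (1 + j35·0.2) = 1 + j7 → |·| ≈ 7.0711, ∠ ≈ 81.87°
pole (1 + j35·0.05) = 1 + j1.75 → |·| ≈ 2.0156, ∠ ≈ 60.26°
|H| = 0.02 · 35.014 · 17.529 / (7.0711 · 2.0156) ≈ 0.86127
Gain = 20 log₁₀(0.86127) ≈ -1.30 dB

-1.3 dB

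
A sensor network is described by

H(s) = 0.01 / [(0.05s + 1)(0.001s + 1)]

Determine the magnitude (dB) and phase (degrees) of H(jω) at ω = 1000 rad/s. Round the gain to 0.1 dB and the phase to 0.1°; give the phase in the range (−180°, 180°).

-77.0 dB, -133.9°

At ω = 1000 rad/s:
pole (1 + j1000·0.05) = 1 + j50 → |·| ≈ 50.01, ∠ ≈ 88.85°
pole (1 + j1000·0.001) = 1 + j1 → |·| ≈ 1.4142, ∠ ≈ 45.00°
|H| = 0.01 · 1 / (50.01 · 1.4142) ≈ 0.00014139
Gain = 20 log₁₀(0.00014139) ≈ -76.99 dB
∠H = (0°) − (88.85° + 45.00°) = -133.85°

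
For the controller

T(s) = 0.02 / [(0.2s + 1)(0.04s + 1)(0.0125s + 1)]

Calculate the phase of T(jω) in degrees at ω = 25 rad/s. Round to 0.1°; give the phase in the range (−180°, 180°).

At ω = 25 rad/s:
pole (1 + j25·0.2) = 1 + j5 → |·| ≈ 5.099, ∠ ≈ 78.69°
pole (1 + j25·0.04) = 1 + j1 → |·| ≈ 1.4142, ∠ ≈ 45.00°
pole (1 + j25·0.0125) = 1 + j0.3125 → |·| ≈ 1.0477, ∠ ≈ 17.35°
∠T = (0°) − (78.69° + 45.00° + 17.35°) = -141.04°

-141.0°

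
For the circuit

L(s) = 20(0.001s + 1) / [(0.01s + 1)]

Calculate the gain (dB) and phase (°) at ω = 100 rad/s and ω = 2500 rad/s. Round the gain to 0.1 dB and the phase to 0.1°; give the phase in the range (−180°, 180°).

ω = 100: 23.1 dB, -39.3°; ω = 2500: 6.7 dB, -19.5°

At ω = 100 rad/s:
zero (1 + j100·0.001) = 1 + j0.1 → |·| ≈ 1.005, ∠ ≈ 5.71°
pole (1 + j100·0.01) = 1 + j1 → |·| ≈ 1.4142, ∠ ≈ 45.00°
|L| = 20 · 1.005 / (1.4142) ≈ 14.213
Gain = 20 log₁₀(14.213) ≈ 23.05 dB
∠L = (5.71°) − (45.00°) = -39.29°

At ω = 2500 rad/s:
zero (1 + j2500·0.001) = 1 + j2.5 → |·| ≈ 2.6926, ∠ ≈ 68.20°
pole (1 + j2500·0.01) = 1 + j25 → |·| ≈ 25.02, ∠ ≈ 87.71°
|L| = 20 · 2.6926 / (25.02) ≈ 2.1524
Gain = 20 log₁₀(2.1524) ≈ 6.66 dB
∠L = (68.20°) − (87.71°) = -19.51°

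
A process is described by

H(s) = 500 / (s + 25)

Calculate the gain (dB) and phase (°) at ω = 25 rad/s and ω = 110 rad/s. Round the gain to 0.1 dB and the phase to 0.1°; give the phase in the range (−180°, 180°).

ω = 25: 23.0 dB, -45.0°; ω = 110: 12.9 dB, -77.2°

At s = jω = j25:
pole (s+25): 25 + j25 → |·| = √(25²+25²) = √1250 ≈ 35.355, ∠ = arctan(25/25) ≈ 45.00°
|H| = 500 / 35.355 ≈ 14.142
Gain = 20 log₁₀(14.142) ≈ 23.01 dB
∠H = 0.00° − 45.00° = -45.00°

At s = jω = j110:
pole (s+25): 25 + j110 → |·| = √(25²+110²) = √12725 ≈ 112.81, ∠ = arctan(110/25) ≈ 77.20°
|H| = 500 / 112.81 ≈ 4.4322
Gain = 20 log₁₀(4.4322) ≈ 12.93 dB
∠H = 0.00° − 77.20° = -77.20°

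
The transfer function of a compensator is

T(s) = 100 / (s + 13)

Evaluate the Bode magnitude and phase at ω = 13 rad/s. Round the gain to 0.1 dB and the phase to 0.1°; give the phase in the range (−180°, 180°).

14.7 dB, -45.0°

Substitute s = j13:
Numerator: 100 = 100 + j0
Denominator: (j13) + 13 = 13 + j13
|N| = √(100² + 0²) ≈ 100, ∠N ≈ 0.00°
|D| = √(13² + 13²) ≈ 18.385, ∠D ≈ 45.00°
|T| = 100 / 18.385 ≈ 5.4392
Gain = 20 log₁₀(5.4392) ≈ 14.71 dB
∠T = 0.00° − 45.00° = -45.00°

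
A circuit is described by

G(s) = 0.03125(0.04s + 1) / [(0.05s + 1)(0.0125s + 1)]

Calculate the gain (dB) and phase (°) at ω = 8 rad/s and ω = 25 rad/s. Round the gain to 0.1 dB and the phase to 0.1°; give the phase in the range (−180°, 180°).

ω = 8: -30.4 dB, -9.8°; ω = 25: -31.6 dB, -23.7°

At ω = 8 rad/s:
zero (1 + j8·0.04) = 1 + j0.32 → |·| ≈ 1.05, ∠ ≈ 17.74°
pole (1 + j8·0.05) = 1 + j0.4 → |·| ≈ 1.077, ∠ ≈ 21.80°
pole (1 + j8·0.0125) = 1 + j0.1 → |·| ≈ 1.005, ∠ ≈ 5.71°
|G| = 0.03125 · 1.05 / (1.077 · 1.005) ≈ 0.030315
Gain = 20 log₁₀(0.030315) ≈ -30.37 dB
∠G = (17.74°) − (21.80° + 5.71°) = -9.77°

At ω = 25 rad/s:
zero (1 + j25·0.04) = 1 + j1 → |·| ≈ 1.4142, ∠ ≈ 45.00°
pole (1 + j25·0.05) = 1 + j1.25 → |·| ≈ 1.6008, ∠ ≈ 51.34°
pole (1 + j25·0.0125) = 1 + j0.3125 → |·| ≈ 1.0477, ∠ ≈ 17.35°
|G| = 0.03125 · 1.4142 / (1.6008 · 1.0477) ≈ 0.02635
Gain = 20 log₁₀(0.02635) ≈ -31.58 dB
∠G = (45.00°) − (51.34° + 17.35°) = -23.69°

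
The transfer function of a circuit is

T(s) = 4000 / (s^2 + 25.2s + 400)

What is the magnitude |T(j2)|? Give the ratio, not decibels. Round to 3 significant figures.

At s = jω = j2:
quadratic: (j2)² + 25.2·j2 + 400 = 396 + j50.4 → |·| ≈ 399.19, ∠ ≈ 7.25°
|T| = 4000 / 399.19 ≈ 10.02

10.0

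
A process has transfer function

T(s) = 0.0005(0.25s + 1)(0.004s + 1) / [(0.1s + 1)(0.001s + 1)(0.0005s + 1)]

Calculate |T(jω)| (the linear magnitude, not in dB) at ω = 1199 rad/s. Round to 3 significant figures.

At ω = 1199 rad/s:
zero (1 + j1199·0.25) = 1 + j299.75 → |·| ≈ 299.75, ∠ ≈ 89.81°
zero (1 + j1199·0.004) = 1 + j4.796 → |·| ≈ 4.8991, ∠ ≈ 78.22°
pole (1 + j1199·0.1) = 1 + j119.9 → |·| ≈ 119.9, ∠ ≈ 89.52°
pole (1 + j1199·0.001) = 1 + j1.199 → |·| ≈ 1.5613, ∠ ≈ 50.17°
pole (1 + j1199·0.0005) = 1 + j0.5995 → |·| ≈ 1.1659, ∠ ≈ 30.94°
|T| = 0.0005 · 299.75 · 4.8991 / (119.9 · 1.5613 · 1.1659) ≈ 0.0033642

0.00336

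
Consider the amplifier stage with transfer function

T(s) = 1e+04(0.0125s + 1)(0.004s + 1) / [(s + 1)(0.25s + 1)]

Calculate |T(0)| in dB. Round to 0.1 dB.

80.0 dB

T(0) = 1e+04 · 1 / 1 = 10000
20 log₁₀(10000) ≈ 80.00 dB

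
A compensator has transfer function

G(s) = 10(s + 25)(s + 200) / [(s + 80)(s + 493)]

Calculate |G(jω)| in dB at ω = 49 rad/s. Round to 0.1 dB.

7.7 dB

At s = jω = j49:
zero (s+25): 25 + j49 → |·| = √(25²+49²) = √3026 ≈ 55.009, ∠ = arctan(49/25) ≈ 62.97°
zero (s+200): 200 + j49 → |·| = √(200²+49²) = √42401 ≈ 205.92, ∠ = arctan(49/200) ≈ 13.77°
pole (s+80): 80 + j49 → |·| = √(80²+49²) = √8801 ≈ 93.814, ∠ = arctan(49/80) ≈ 31.49°
pole (s+493): 493 + j49 → |·| = √(493²+49²) = √245450 ≈ 495.43, ∠ = arctan(49/493) ≈ 5.68°
|G| = 10 · 11327 / 46478 ≈ 2.4371
Gain = 20 log₁₀(2.4371) ≈ 7.74 dB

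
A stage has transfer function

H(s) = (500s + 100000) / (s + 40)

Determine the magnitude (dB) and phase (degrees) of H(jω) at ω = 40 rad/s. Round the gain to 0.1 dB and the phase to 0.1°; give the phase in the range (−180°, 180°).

Substitute s = j40:
Numerator: 500(j40) + 100000 = 100000 + j20000
Denominator: (j40) + 40 = 40 + j40
|N| = √(100000² + 20000²) ≈ 1.0198e+05, ∠N ≈ 11.31°
|D| = √(40² + 40²) ≈ 56.569, ∠D ≈ 45.00°
|H| = 1.0198e+05 / 56.569 ≈ 1802.8
Gain = 20 log₁₀(1802.8) ≈ 65.12 dB
∠H = 11.31° − 45.00° = -33.69°

65.1 dB, -33.7°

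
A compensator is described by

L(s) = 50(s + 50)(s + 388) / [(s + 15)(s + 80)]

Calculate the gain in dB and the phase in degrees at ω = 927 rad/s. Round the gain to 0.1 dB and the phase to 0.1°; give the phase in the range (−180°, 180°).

34.7 dB, -19.9°

At s = jω = j927:
zero (s+50): 50 + j927 → |·| = √(50²+927²) = √861829 ≈ 928.35, ∠ = arctan(927/50) ≈ 86.91°
zero (s+388): 388 + j927 → |·| = √(388²+927²) = √1009873 ≈ 1004.9, ∠ = arctan(927/388) ≈ 67.29°
pole (s+15): 15 + j927 → |·| = √(15²+927²) = √859554 ≈ 927.12, ∠ = arctan(927/15) ≈ 89.07°
pole (s+80): 80 + j927 → |·| = √(80²+927²) = √865729 ≈ 930.45, ∠ = arctan(927/80) ≈ 85.07°
|L| = 50 · 9.329e+05 / 8.6264e+05 ≈ 54.072
Gain = 20 log₁₀(54.072) ≈ 34.66 dB
∠L = 154.20° − 174.14° = -19.94°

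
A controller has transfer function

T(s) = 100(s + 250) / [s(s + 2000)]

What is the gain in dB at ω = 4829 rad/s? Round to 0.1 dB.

-34.4 dB

At s = jω = j4829:
zero (s+250): 250 + j4829 → |·| = √(250²+4829²) = √23381741 ≈ 4835.5, ∠ = arctan(4829/250) ≈ 87.04°
pole (s+2000): 2000 + j4829 → |·| = √(2000²+4829²) = √27319241 ≈ 5226.8, ∠ = arctan(4829/2000) ≈ 67.50°
pole at origin: |s| = 4829, ∠ = 90.00° (in denominator)
|T| = 100 · 4835.5 / 2.524e+07 ≈ 0.019158
Gain = 20 log₁₀(0.019158) ≈ -34.35 dB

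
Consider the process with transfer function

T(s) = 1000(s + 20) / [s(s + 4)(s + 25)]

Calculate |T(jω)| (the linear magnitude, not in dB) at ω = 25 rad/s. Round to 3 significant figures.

At s = jω = j25:
zero (s+20): 20 + j25 → |·| = √(20²+25²) = √1025 ≈ 32.016, ∠ = arctan(25/20) ≈ 51.34°
pole (s+4): 4 + j25 → |·| = √(4²+25²) = √641 ≈ 25.318, ∠ = arctan(25/4) ≈ 80.91°
pole (s+25): 25 + j25 → |·| = √(25²+25²) = √1250 ≈ 35.355, ∠ = arctan(25/25) ≈ 45.00°
pole at origin: |s| = 25, ∠ = 90.00° (in denominator)
|T| = 1000 · 32.016 / 22378 ≈ 1.4307

1.43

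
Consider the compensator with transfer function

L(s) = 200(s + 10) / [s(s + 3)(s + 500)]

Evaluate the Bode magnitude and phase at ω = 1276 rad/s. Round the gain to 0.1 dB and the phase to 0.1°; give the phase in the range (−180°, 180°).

-78.8 dB, -158.9°

At s = jω = j1276:
zero (s+10): 10 + j1276 → |·| = √(10²+1276²) = √1628276 ≈ 1276, ∠ = arctan(1276/10) ≈ 89.55°
pole (s+3): 3 + j1276 → |·| = √(3²+1276²) = √1628185 ≈ 1276, ∠ = arctan(1276/3) ≈ 89.87°
pole (s+500): 500 + j1276 → |·| = √(500²+1276²) = √1878176 ≈ 1370.5, ∠ = arctan(1276/500) ≈ 68.60°
pole at origin: |s| = 1276, ∠ = 90.00° (in denominator)
|L| = 200 · 1276 / 2.2314e+09 ≈ 0.00011437
Gain = 20 log₁₀(0.00011437) ≈ -78.83 dB
∠L = 89.55° − 248.47° = -158.92°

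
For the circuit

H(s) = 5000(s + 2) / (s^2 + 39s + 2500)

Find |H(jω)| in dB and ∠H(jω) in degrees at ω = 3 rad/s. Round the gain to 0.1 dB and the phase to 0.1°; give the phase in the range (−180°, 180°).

17.2 dB, 53.6°

At s = jω = j3:
zero (s+2): 2 + j3 → |·| = √(2²+3²) = √13 ≈ 3.6056, ∠ = arctan(3/2) ≈ 56.31°
quadratic: (j3)² + 39·j3 + 2500 = 2491 + j117 → |·| ≈ 2493.7, ∠ ≈ 2.69°
|H| = 5000 · 3.6056 / 2493.7 ≈ 7.2294
Gain = 20 log₁₀(7.2294) ≈ 17.18 dB
∠H = 56.31° − 2.69° = 53.62°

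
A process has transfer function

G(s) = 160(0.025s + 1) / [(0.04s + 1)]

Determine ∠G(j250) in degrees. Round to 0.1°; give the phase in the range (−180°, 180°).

-3.4°

At ω = 250 rad/s:
zero (1 + j250·0.025) = 1 + j6.25 → |·| ≈ 6.3295, ∠ ≈ 80.91°
pole (1 + j250·0.04) = 1 + j10 → |·| ≈ 10.05, ∠ ≈ 84.29°
∠G = (80.91°) − (84.29°) = -3.38°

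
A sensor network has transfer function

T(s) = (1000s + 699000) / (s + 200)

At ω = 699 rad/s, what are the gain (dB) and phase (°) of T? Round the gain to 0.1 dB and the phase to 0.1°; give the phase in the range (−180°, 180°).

62.7 dB, -29.0°

Substitute s = j699:
Numerator: 1000(j699) + 699000 = 699000 + j699000
Denominator: (j699) + 200 = 200 + j699
|N| = √(699000² + 699000²) ≈ 9.8854e+05, ∠N ≈ 45.00°
|D| = √(200² + 699²) ≈ 727.05, ∠D ≈ 74.03°
|T| = 9.8854e+05 / 727.05 ≈ 1359.7
Gain = 20 log₁₀(1359.7) ≈ 62.67 dB
∠T = 45.00° − 74.03° = -29.03°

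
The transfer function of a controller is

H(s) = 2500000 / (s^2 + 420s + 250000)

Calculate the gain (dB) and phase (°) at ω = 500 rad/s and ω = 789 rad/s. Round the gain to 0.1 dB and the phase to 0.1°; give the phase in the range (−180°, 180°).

ω = 500: 21.5 dB, -90.0°; ω = 789: 14.0 dB, -138.3°

At s = jω = j500:
quadratic: (j500)² + 420·j500 + 250000 = 0 + j210000 → |·| ≈ 2.1e+05, ∠ ≈ 90.00°
|H| = 2500000 / 2.1e+05 ≈ 11.905
Gain = 20 log₁₀(11.905) ≈ 21.51 dB
∠H = 0.00° − 90.00° = -90.00°

At s = jω = j789:
quadratic: (j789)² + 420·j789 + 250000 = -372521 + j331380 → |·| ≈ 4.9858e+05, ∠ ≈ 138.34°
|H| = 2500000 / 4.9858e+05 ≈ 5.0142
Gain = 20 log₁₀(5.0142) ≈ 14.00 dB
∠H = 0.00° − 138.34° = -138.34°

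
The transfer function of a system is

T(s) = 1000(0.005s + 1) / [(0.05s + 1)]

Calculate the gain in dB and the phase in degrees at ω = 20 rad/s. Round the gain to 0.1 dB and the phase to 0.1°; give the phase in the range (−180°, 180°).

At ω = 20 rad/s:
zero (1 + j20·0.005) = 1 + j0.1 → |·| ≈ 1.005, ∠ ≈ 5.71°
pole (1 + j20·0.05) = 1 + j1 → |·| ≈ 1.4142, ∠ ≈ 45.00°
|T| = 1000 · 1.005 / (1.4142) ≈ 710.65
Gain = 20 log₁₀(710.65) ≈ 57.03 dB
∠T = (5.71°) − (45.00°) = -39.29°

57.0 dB, -39.3°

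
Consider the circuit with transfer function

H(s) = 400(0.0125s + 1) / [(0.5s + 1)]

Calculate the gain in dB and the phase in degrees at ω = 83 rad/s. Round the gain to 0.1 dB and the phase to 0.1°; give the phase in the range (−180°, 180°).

At ω = 83 rad/s:
zero (1 + j83·0.0125) = 1 + j1.0375 → |·| ≈ 1.441, ∠ ≈ 46.05°
pole (1 + j83·0.5) = 1 + j41.5 → |·| ≈ 41.512, ∠ ≈ 88.62°
|H| = 400 · 1.441 / (41.512) ≈ 13.885
Gain = 20 log₁₀(13.885) ≈ 22.85 dB
∠H = (46.05°) − (88.62°) = -42.57°

22.9 dB, -42.6°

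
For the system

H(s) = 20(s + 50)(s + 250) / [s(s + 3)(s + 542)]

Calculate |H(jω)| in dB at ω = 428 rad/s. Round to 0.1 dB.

-29.4 dB

At s = jω = j428:
zero (s+50): 50 + j428 → |·| = √(50²+428²) = √185684 ≈ 430.91, ∠ = arctan(428/50) ≈ 83.34°
zero (s+250): 250 + j428 → |·| = √(250²+428²) = √245684 ≈ 495.67, ∠ = arctan(428/250) ≈ 59.71°
pole (s+3): 3 + j428 → |·| = √(3²+428²) = √183193 ≈ 428.01, ∠ = arctan(428/3) ≈ 89.60°
pole (s+542): 542 + j428 → |·| = √(542²+428²) = √476948 ≈ 690.61, ∠ = arctan(428/542) ≈ 38.30°
pole at origin: |s| = 428, ∠ = 90.00° (in denominator)
|H| = 20 · 2.1359e+05 / 1.2651e+08 ≈ 0.033767
Gain = 20 log₁₀(0.033767) ≈ -29.43 dB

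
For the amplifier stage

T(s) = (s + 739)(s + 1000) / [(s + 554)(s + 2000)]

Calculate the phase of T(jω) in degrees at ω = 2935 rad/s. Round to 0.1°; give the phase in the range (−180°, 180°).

12.0°

At s = jω = j2935:
zero (s+739): 739 + j2935 → |·| = √(739²+2935²) = √9160346 ≈ 3026.6, ∠ = arctan(2935/739) ≈ 75.87°
zero (s+1000): 1000 + j2935 → |·| = √(1000²+2935²) = √9614225 ≈ 3100.7, ∠ = arctan(2935/1000) ≈ 71.19°
pole (s+554): 554 + j2935 → |·| = √(554²+2935²) = √8921141 ≈ 2986.8, ∠ = arctan(2935/554) ≈ 79.31°
pole (s+2000): 2000 + j2935 → |·| = √(2000²+2935²) = √12614225 ≈ 3551.7, ∠ = arctan(2935/2000) ≈ 55.73°
∠T = 147.06° − 135.04° = 12.02°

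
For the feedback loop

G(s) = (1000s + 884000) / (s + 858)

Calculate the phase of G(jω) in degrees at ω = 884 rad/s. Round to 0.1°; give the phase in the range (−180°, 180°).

Substitute s = j884:
Numerator: 1000(j884) + 884000 = 884000 + j884000
Denominator: (j884) + 858 = 858 + j884
|N| = √(884000² + 884000²) ≈ 1.2502e+06, ∠N ≈ 45.00°
|D| = √(858² + 884²) ≈ 1231.9, ∠D ≈ 45.86°
∠G = 45.00° − 45.86° = -0.86°

-0.9°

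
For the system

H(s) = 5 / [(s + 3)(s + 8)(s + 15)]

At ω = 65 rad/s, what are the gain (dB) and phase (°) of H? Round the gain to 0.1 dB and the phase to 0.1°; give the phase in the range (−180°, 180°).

At s = jω = j65:
pole (s+3): 3 + j65 → |·| = √(3²+65²) = √4234 ≈ 65.069, ∠ = arctan(65/3) ≈ 87.36°
pole (s+8): 8 + j65 → |·| = √(8²+65²) = √4289 ≈ 65.49, ∠ = arctan(65/8) ≈ 82.98°
pole (s+15): 15 + j65 → |·| = √(15²+65²) = √4450 ≈ 66.708, ∠ = arctan(65/15) ≈ 77.01°
|H| = 5 / 2.8427e+05 ≈ 1.7589e-05
Gain = 20 log₁₀(1.7589e-05) ≈ -95.10 dB
∠H = 0.00° − 247.35° = -247.35° ≡ 112.65° (principal value)

-95.1 dB, 112.7°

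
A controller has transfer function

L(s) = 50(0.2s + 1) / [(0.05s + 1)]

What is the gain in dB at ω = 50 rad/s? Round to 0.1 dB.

45.4 dB

At ω = 50 rad/s:
zero (1 + j50·0.2) = 1 + j10 → |·| ≈ 10.05, ∠ ≈ 84.29°
pole (1 + j50·0.05) = 1 + j2.5 → |·| ≈ 2.6926, ∠ ≈ 68.20°
|L| = 50 · 10.05 / (2.6926) ≈ 186.62
Gain = 20 log₁₀(186.62) ≈ 45.42 dB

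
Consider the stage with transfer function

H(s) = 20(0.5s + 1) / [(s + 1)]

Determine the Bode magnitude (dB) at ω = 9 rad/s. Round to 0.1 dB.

20.2 dB

At ω = 9 rad/s:
zero (1 + j9·0.5) = 1 + j4.5 → |·| ≈ 4.6098, ∠ ≈ 77.47°
pole (1 + j9·1) = 1 + j9 → |·| ≈ 9.0554, ∠ ≈ 83.66°
|H| = 20 · 4.6098 / (9.0554) ≈ 10.181
Gain = 20 log₁₀(10.181) ≈ 20.16 dB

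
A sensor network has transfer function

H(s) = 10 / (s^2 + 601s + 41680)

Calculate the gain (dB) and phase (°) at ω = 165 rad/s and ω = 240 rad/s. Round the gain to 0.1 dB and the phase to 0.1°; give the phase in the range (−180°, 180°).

Substitute s = j165:
Numerator: 10 = 10 + j0
Denominator: (j165)^2 + 601(j165) + 41680 = 14455 + j99165
|N| = √(10² + 0²) ≈ 10, ∠N ≈ 0.00°
|D| = √(14455² + 99165²) ≈ 1.0021e+05, ∠D ≈ 81.71°
|H| = 10 / 1.0021e+05 ≈ 9.979e-05
Gain = 20 log₁₀(9.979e-05) ≈ -80.02 dB
∠H = 0.00° − 81.71° = -81.71°

Substitute s = j240:
Numerator: 10 = 10 + j0
Denominator: (j240)^2 + 601(j240) + 41680 = -15920 + j144240
|N| = √(10² + 0²) ≈ 10, ∠N ≈ 0.00°
|D| = √(15920² + 144240²) ≈ 1.4512e+05, ∠D ≈ 96.30°
|H| = 10 / 1.4512e+05 ≈ 6.8908e-05
Gain = 20 log₁₀(6.8908e-05) ≈ -83.23 dB
∠H = 0.00° − 96.30° = -96.30°

ω = 165: -80.0 dB, -81.7°; ω = 240: -83.2 dB, -96.3°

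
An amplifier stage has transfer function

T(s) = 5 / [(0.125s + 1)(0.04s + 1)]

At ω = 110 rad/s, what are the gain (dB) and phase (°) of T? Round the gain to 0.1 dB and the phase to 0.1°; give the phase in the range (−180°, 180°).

At ω = 110 rad/s:
pole (1 + j110·0.125) = 1 + j13.75 → |·| ≈ 13.786, ∠ ≈ 85.84°
pole (1 + j110·0.04) = 1 + j4.4 → |·| ≈ 4.5122, ∠ ≈ 77.20°
|T| = 5 · 1 / (13.786 · 4.5122) ≈ 0.080379
Gain = 20 log₁₀(0.080379) ≈ -21.90 dB
∠T = (0°) − (85.84° + 77.20°) = -163.04°

-21.9 dB, -163.0°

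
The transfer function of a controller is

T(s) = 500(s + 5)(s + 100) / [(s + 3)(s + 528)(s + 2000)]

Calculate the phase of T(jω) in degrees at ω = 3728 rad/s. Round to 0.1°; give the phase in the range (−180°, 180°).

At s = jω = j3728:
zero (s+5): 5 + j3728 → |·| = √(5²+3728²) = √13898009 ≈ 3728, ∠ = arctan(3728/5) ≈ 89.92°
zero (s+100): 100 + j3728 → |·| = √(100²+3728²) = √13907984 ≈ 3729.3, ∠ = arctan(3728/100) ≈ 88.46°
pole (s+3): 3 + j3728 → |·| = √(3²+3728²) = √13897993 ≈ 3728, ∠ = arctan(3728/3) ≈ 89.95°
pole (s+528): 528 + j3728 → |·| = √(528²+3728²) = √14176768 ≈ 3765.2, ∠ = arctan(3728/528) ≈ 81.94°
pole (s+2000): 2000 + j3728 → |·| = √(2000²+3728²) = √17897984 ≈ 4230.6, ∠ = arctan(3728/2000) ≈ 61.79°
∠T = 178.38° − 233.68° = -55.30°

-55.3°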